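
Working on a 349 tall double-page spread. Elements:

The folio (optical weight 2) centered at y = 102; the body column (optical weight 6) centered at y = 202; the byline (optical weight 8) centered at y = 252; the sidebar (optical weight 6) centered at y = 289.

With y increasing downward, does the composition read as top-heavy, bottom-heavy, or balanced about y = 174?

bottom-heavy

Total weight = 2 + 6 + 8 + 6 = 22.
y-moment: 2·102 + 6·202 + 8·252 + 6·289 = 5166; centroid 5166/22 ≈ 234.82.
234.8 lies below (larger y than) the midline 174, so the layout is bottom-heavy.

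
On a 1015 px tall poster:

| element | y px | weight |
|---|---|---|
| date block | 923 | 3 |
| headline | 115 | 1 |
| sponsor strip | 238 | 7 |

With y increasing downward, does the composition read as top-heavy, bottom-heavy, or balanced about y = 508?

top-heavy

Total weight = 3 + 1 + 7 = 11.
y-moment: 3·923 + 1·115 + 7·238 = 4550; centroid 4550/11 ≈ 413.64.
Since 413.6 is above (smaller y than) 508, the composition reads top-heavy.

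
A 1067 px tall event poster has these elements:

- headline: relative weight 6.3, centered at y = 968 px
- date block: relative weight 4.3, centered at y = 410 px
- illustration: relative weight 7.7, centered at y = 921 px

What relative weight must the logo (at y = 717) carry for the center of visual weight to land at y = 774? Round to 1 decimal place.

Known weights sum to 6.3 + 4.3 + 7.7 = 18.3; their moment is 6.3·968 + 4.3·410 + 7.7·921 = 14953.1.
For the centroid to hit 774: (14953.1 + w·717) / (18.3 + w) = 774.
So w = (774·18.3 − 14953.1)/(717 − 774) = -788.9/-57 ≈ 13.84.

w ≈ 13.8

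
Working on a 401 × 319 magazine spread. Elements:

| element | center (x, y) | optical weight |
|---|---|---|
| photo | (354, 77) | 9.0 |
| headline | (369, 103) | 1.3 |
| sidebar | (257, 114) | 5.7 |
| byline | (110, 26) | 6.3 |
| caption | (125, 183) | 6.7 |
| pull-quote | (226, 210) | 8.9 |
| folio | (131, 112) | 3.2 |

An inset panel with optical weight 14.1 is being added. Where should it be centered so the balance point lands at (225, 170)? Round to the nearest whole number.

(236, 304)

With the inset panel, Σw becomes 9.0 + 1.3 + 5.7 + 6.3 + 6.7 + 8.9 + 3.2 + 14.1 = 55.2.
x: target moment 55.2×225 = 12420.0; current 9.0·354 + 1.3·369 + 5.7·257 + 6.3·110 + 6.7·125 + 8.9·226 + 3.2·131 = 9091.7; the inset panel supplies 3328.3, so x = 3328.3/14.1 ≈ 236.05.
y: target moment 55.2×170 = 9384.0; current 9.0·77 + 1.3·103 + 5.7·114 + 6.3·26 + 6.7·183 + 8.9·210 + 3.2·112 = 5094.0; the inset panel supplies 4290.0, so y = 4290.0/14.1 ≈ 304.26.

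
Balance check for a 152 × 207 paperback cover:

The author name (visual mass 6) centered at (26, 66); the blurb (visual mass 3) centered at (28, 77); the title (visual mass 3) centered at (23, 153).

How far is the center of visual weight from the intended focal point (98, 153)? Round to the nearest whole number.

≈ 96

Σw = 6 + 3 + 3 = 12.
x-moment: 6·26 + 3·28 + 3·23 = 309; centroid 309/12 ≈ 25.75.
y-moment: 6·66 + 3·77 + 3·153 = 1086; centroid 1086/12 ≈ 90.50.
Relative to (98, 153): Δ = (-72.25, -62.50); |Δ| = √(-72.25² + -62.50²) ≈ 95.53.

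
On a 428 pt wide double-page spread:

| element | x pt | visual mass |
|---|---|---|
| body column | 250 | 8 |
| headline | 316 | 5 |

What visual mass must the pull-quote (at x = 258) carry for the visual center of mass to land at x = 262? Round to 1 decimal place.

Fixed elements: Σw = 8 + 5 = 13, Σw·x = 8·250 + 5·316 = 3580.
For the centroid to hit 262: (3580 + w·258) / (13 + w) = 262.
Rearranging, w·(258 − 262) = 262·13 − 3580 = -174, so w ≈ -174/-4 = 43.50.

w ≈ 43.5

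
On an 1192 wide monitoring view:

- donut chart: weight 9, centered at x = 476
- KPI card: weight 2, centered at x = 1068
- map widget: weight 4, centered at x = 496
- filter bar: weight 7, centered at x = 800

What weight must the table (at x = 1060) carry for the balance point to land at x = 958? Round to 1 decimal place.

Known weights sum to 9 + 2 + 4 + 7 = 22; their moment is 9·476 + 2·1068 + 4·496 + 7·800 = 14004.
Balance at x = 958 requires (14004 + w·1060) / (22 + w) = 958.
Rearranging, w·(1060 − 958) = 958·22 − 14004 = 7072, so w ≈ 7072/102 = 69.33.

w ≈ 69.3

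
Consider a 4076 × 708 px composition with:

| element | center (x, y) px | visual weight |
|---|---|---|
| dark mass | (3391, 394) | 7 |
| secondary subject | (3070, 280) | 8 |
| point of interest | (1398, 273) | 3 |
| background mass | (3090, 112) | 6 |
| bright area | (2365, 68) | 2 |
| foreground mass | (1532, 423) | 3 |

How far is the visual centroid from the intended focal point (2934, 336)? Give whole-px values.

Weights sum to 7 + 8 + 3 + 6 + 2 + 3 = 29.
x-moment: 7·3391 + 8·3070 + 3·1398 + 6·3090 + 2·2365 + 3·1532 = 80357; centroid 80357/29 ≈ 2770.93.
y-moment: 7·394 + 8·280 + 3·273 + 6·112 + 2·68 + 3·423 = 7894; centroid 7894/29 ≈ 272.21.
From (2934, 336): dx = -163.07, dy = -63.79, so the distance is √(dx²+dy²) ≈ 175.10.

≈ 175 px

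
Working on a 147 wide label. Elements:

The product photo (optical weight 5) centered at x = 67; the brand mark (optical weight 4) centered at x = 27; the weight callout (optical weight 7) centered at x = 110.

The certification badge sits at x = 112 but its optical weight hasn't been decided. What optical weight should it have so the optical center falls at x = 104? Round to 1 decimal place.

Fixed elements: Σw = 5 + 4 + 7 = 16, Σw·x = 5·67 + 4·27 + 7·110 = 1213.
Set Σw·x/Σw = 104: (1213 + 112w) = 104·(16 + w).
Rearranging, w·(112 − 104) = 104·16 − 1213 = 451, so w ≈ 451/8 = 56.38.

w ≈ 56.4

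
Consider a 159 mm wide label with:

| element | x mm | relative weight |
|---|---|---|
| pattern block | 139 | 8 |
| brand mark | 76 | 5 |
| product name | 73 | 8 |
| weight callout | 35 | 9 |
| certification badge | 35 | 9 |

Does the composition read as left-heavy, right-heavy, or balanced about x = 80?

Total weight = 8 + 5 + 8 + 9 + 9 = 39.
x-moment: 8·139 + 5·76 + 8·73 + 9·35 + 9·35 = 2706; centroid 2706/39 ≈ 69.38.
Since 69.4 is left of 80, the composition reads left-heavy.

left-heavy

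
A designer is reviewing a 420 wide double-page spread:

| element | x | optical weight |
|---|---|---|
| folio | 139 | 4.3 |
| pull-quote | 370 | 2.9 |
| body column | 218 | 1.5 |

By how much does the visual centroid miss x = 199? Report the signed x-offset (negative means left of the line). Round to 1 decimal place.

Total weight = 4.3 + 2.9 + 1.5 = 8.7.
x: (4.3·139 + 2.9·370 + 1.5·218) / 8.7 = 1997.7 / 8.7 ≈ 229.62
Against x = 199, that's 229.62 − 199 = 30.62.

≈ 30.6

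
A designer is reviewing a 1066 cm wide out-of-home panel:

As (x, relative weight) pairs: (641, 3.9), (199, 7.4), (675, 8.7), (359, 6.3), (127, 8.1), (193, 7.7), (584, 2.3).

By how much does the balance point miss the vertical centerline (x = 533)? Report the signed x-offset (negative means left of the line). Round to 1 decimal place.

Weights sum to 3.9 + 7.4 + 8.7 + 6.3 + 8.1 + 7.7 + 2.3 = 44.4.
x-moment: 3.9·641 + 7.4·199 + 8.7·675 + 6.3·359 + 8.1·127 + 7.7·193 + 2.3·584 = 15964.7; centroid 15964.7/44.4 ≈ 359.57.
Against x = 533, that's 359.57 − 533 = -173.43.

≈ -173.4 cm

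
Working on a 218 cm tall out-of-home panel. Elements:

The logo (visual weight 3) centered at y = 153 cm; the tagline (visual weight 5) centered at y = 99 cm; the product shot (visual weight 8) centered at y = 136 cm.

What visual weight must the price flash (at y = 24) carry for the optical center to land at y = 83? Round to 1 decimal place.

w ≈ 12.1

Known weights sum to 3 + 5 + 8 = 16; their moment is 3·153 + 5·99 + 8·136 = 2042.
For the centroid to hit 83: (2042 + w·24) / (16 + w) = 83.
So w = (83·16 − 2042)/(24 − 83) = -714/-59 ≈ 12.10.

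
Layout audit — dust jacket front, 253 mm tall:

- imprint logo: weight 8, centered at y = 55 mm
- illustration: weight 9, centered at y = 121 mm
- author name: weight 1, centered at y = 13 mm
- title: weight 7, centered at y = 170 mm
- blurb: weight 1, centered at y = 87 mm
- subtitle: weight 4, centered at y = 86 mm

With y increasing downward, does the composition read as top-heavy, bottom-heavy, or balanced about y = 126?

Total weight = 8 + 9 + 1 + 7 + 1 + 4 = 30.
y: (8·55 + 9·121 + 1·13 + 7·170 + 1·87 + 4·86) / 30 = 3163 / 30 ≈ 105.43
105.4 lies above (smaller y than) the midline 126, so the layout is top-heavy.

top-heavy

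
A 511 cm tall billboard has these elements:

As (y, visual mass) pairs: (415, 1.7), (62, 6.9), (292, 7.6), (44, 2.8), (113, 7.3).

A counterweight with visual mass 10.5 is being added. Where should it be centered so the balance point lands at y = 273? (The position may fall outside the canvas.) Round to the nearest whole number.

New total weight: (1.7 + 6.9 + 7.6 + 2.8 + 7.3) + 10.5 = 36.8.
Along y: (4300.6 + 10.5·y) / 36.8 = 273 (existing moment 1.7·415 + 6.9·62 + 7.6·292 + 2.8·44 + 7.3·113 = 4300.6) ⇒ y = (10046.4 − 4300.6) / 10.5 ≈ 547.22.

y ≈ 547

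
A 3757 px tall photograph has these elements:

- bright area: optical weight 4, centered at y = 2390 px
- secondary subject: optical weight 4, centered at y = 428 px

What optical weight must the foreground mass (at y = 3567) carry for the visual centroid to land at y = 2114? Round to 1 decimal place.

w ≈ 3.9

Fixed elements: Σw = 4 + 4 = 8, Σw·y = 4·2390 + 4·428 = 11272.
Set Σw·y/Σw = 2114: (11272 + 3567w) = 2114·(8 + w).
Solving: w = (2114·8 − 11272) / (3567 − 2114) = 5640 / 1453 ≈ 3.88.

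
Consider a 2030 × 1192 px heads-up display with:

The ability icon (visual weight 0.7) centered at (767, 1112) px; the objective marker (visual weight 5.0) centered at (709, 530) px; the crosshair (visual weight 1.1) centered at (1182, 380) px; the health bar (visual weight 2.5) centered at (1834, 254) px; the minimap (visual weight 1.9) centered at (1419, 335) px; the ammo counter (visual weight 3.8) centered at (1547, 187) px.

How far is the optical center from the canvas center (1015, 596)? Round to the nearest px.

≈ 303 px

Weights sum to 0.7 + 5.0 + 1.1 + 2.5 + 1.9 + 3.8 = 15.0.
x: moment 18541.8 / weight 15.0 ≈ 1236.12
Σw·y = 5828.5; ȳ = 5828.5/15.0 ≈ 388.57.
Offset from (1015, 596): Δx ≈ 221.12, Δy ≈ -207.43; distance = √(Δx² + Δy²) ≈ 303.19.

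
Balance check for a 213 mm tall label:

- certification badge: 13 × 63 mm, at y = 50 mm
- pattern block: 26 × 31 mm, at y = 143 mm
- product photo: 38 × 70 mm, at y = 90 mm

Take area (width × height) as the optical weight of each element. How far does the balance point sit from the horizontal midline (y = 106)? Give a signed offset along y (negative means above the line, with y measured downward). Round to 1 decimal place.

Taking area as weight: certification badge 13·63 = 819, pattern block 26·31 = 806, product photo 38·70 = 2660. Sum 4285.
y: (819·50 + 806·143 + 2660·90) / 4285 = 395608 / 4285 ≈ 92.32
Offset from y = 106: 92.32 − 106 ≈ -13.68.

≈ -13.7 mm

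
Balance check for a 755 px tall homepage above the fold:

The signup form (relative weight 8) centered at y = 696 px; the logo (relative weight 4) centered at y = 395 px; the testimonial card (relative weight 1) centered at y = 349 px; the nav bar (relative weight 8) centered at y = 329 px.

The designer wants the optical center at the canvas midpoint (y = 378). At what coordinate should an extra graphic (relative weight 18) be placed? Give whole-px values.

After adding the extra graphic, total weight = 8 + 4 + 1 + 8 + 18 = 39.
Along y: (10129 + 18·y) / 39 = 378 (existing moment 8·696 + 4·395 + 1·349 + 8·329 = 10129) ⇒ y = (14742 − 10129) / 18 ≈ 256.28.

y ≈ 256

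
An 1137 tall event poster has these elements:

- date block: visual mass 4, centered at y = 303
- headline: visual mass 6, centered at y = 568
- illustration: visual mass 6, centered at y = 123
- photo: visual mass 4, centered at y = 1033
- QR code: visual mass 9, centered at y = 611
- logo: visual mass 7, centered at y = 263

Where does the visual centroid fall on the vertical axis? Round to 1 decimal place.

y ≈ 467.5

Total weight = 4 + 6 + 6 + 4 + 9 + 7 = 36.
y-moment: 4·303 + 6·568 + 6·123 + 4·1033 + 9·611 + 7·263 = 16830; centroid 16830/36 ≈ 467.50.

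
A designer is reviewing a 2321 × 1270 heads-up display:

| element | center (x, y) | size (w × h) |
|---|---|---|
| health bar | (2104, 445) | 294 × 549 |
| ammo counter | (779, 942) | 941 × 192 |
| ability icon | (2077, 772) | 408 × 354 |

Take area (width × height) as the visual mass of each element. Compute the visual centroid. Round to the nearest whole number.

Taking area as weight: health bar 294·549 = 161406, ammo counter 941·192 = 180672, ability icon 408·354 = 144432. Sum 486510.
Σw·x = 161406·2104 + 180672·779 + 144432·2077 = 780326976, so x̄ = 780326976/486510 ≈ 1603.93.
Σw·y = 161406·445 + 180672·942 + 144432·772 = 353520198, so ȳ = 353520198/486510 ≈ 726.65.

(1604, 727)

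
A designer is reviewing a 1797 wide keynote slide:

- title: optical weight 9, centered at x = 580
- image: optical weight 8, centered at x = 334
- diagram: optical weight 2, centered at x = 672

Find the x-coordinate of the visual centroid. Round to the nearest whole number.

Weights sum to 9 + 8 + 2 = 19.
Σw·x = 9·580 + 8·334 + 2·672 = 9236, so x̄ = 9236/19 ≈ 486.11.

x ≈ 486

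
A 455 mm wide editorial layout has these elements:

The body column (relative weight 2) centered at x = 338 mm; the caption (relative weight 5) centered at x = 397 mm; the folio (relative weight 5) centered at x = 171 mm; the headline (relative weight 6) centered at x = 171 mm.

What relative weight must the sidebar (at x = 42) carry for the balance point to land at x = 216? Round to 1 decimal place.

w ≈ 3.8

Known weights sum to 2 + 5 + 5 + 6 = 18; their moment is 2·338 + 5·397 + 5·171 + 6·171 = 4542.
For the centroid to hit 216: (4542 + w·42) / (18 + w) = 216.
Rearranging, w·(42 − 216) = 216·18 − 4542 = -654, so w ≈ -654/-174 = 3.76.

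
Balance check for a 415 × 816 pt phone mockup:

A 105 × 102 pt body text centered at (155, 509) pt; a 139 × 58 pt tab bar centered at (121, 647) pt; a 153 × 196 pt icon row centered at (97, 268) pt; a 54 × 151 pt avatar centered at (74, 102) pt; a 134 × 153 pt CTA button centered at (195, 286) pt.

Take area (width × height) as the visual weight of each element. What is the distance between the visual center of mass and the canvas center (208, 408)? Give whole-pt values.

Taking area as weight: body text 105·102 = 10710, tab bar 139·58 = 8062, icon row 153·196 = 29988, avatar 54·151 = 8154, CTA button 134·153 = 20502. Sum 77416.
Σw·x = 10710·155 + 8062·121 + 29988·97 + 8154·74 + 20502·195 = 10145674, so x̄ = 10145674/77416 ≈ 131.05.
Σw·y = 10710·509 + 8062·647 + 29988·268 + 8154·102 + 20502·286 = 25399568, so ȳ = 25399568/77416 ≈ 328.09.
Relative to (208, 408): Δ = (-76.95, -79.91); |Δ| = √(-76.95² + -79.91²) ≈ 110.93.

≈ 111 pt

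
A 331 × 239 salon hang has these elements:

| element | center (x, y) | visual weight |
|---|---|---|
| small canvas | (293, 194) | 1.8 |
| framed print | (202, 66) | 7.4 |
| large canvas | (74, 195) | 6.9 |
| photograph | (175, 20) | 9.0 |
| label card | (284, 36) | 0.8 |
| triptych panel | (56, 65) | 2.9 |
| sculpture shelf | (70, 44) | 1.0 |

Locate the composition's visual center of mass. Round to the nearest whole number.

(153, 88)

Total weight = 1.8 + 7.4 + 6.9 + 9.0 + 0.8 + 2.9 + 1.0 = 29.8.
x: moment 4567.4 / weight 29.8 ≈ 153.27
Σw·y = 2624.4; ȳ = 2624.4/29.8 ≈ 88.07.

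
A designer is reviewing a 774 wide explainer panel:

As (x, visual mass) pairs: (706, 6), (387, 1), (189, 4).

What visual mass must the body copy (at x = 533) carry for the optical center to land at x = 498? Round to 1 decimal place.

w ≈ 2.8

Existing Σw = 11 (6 + 1 + 4); existing moment 6·706 + 1·387 + 4·189 = 5379.
For the centroid to hit 498: (5379 + w·533) / (11 + w) = 498.
Rearranging, w·(533 − 498) = 498·11 − 5379 = 99, so w ≈ 99/35 = 2.83.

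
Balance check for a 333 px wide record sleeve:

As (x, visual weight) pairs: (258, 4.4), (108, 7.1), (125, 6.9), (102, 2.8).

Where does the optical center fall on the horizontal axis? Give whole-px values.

Weights sum to 4.4 + 7.1 + 6.9 + 2.8 = 21.2.
x-moment: 4.4·258 + 7.1·108 + 6.9·125 + 2.8·102 = 3050.1; centroid 3050.1/21.2 ≈ 143.87.

x ≈ 144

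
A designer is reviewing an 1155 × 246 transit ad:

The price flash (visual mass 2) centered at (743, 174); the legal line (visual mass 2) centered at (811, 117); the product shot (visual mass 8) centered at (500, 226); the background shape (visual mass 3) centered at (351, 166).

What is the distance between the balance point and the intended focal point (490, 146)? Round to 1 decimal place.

Total weight = 2 + 2 + 8 + 3 = 15.
Σw·x = 2·743 + 2·811 + 8·500 + 3·351 = 8161, so x̄ = 8161/15 ≈ 544.07.
Σw·y = 2·174 + 2·117 + 8·226 + 3·166 = 2888, so ȳ = 2888/15 ≈ 192.53.
Relative to (490, 146): Δ = (54.07, 46.53); |Δ| = √(54.07² + 46.53²) ≈ 71.33.

≈ 71.3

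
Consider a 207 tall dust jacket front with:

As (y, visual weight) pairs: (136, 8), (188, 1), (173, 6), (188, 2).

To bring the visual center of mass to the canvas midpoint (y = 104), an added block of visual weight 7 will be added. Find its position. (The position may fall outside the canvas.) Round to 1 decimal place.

After adding the added block, total weight = 8 + 1 + 6 + 2 + 7 = 24.
Along y: (2690 + 7·y) / 24 = 104 (existing moment 8·136 + 1·188 + 6·173 + 2·188 = 2690) ⇒ y = (2496 − 2690) / 7 ≈ -27.71.

y ≈ -27.7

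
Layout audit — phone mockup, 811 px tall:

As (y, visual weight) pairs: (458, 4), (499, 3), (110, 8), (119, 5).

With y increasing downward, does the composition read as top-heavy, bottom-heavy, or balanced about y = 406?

Σw = 4 + 3 + 8 + 5 = 20.
y: (4·458 + 3·499 + 8·110 + 5·119) / 20 = 4804 / 20 ≈ 240.20
240.2 vs midline 406 → top-heavy.

top-heavy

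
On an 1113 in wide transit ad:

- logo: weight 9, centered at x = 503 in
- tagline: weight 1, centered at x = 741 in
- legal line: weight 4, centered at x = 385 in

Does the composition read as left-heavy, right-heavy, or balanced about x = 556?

left-heavy

Weights sum to 9 + 1 + 4 = 14.
x: (9·503 + 1·741 + 4·385) / 14 = 6808 / 14 ≈ 486.29
Since 486.3 is left of 556, the composition reads left-heavy.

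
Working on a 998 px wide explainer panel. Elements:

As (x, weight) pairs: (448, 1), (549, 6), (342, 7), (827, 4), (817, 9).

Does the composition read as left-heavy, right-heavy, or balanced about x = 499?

right-heavy

Total weight = 1 + 6 + 7 + 4 + 9 = 27.
x: (1·448 + 6·549 + 7·342 + 4·827 + 9·817) / 27 = 16797 / 27 ≈ 622.11
622.1 vs midline 499 → right-heavy.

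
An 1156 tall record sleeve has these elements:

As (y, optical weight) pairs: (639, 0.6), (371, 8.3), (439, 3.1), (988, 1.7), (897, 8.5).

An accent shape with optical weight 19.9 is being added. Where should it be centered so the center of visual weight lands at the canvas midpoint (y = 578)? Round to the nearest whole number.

After adding the accent shape, total weight = 0.6 + 8.3 + 3.1 + 1.7 + 8.5 + 19.9 = 42.1.
Along y: (14127.7 + 19.9·y) / 42.1 = 578 (existing moment 0.6·639 + 8.3·371 + 3.1·439 + 1.7·988 + 8.5·897 = 14127.7) ⇒ y = (24333.8 − 14127.7) / 19.9 ≈ 512.87.

y ≈ 513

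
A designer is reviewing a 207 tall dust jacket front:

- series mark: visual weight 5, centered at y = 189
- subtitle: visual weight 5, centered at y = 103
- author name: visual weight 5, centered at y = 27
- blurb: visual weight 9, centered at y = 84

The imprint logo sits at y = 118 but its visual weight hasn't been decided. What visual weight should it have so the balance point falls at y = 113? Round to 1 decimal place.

w ≈ 72.2

Known weights sum to 5 + 5 + 5 + 9 = 24; their moment is 5·189 + 5·103 + 5·27 + 9·84 = 2351.
Set Σw·y/Σw = 113: (2351 + 118w) = 113·(24 + w).
So w = (113·24 − 2351)/(118 − 113) = 361/5 ≈ 72.20.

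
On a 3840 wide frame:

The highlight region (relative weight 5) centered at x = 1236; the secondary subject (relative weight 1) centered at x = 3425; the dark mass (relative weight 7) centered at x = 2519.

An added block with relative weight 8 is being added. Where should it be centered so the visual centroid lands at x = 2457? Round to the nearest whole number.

New total weight: (5 + 1 + 7) + 8 = 21.
x: target moment 21×2457 = 51597; current 5·1236 + 1·3425 + 7·2519 = 27238; the added block supplies 24359, so x = 24359/8 ≈ 3044.88.

x ≈ 3045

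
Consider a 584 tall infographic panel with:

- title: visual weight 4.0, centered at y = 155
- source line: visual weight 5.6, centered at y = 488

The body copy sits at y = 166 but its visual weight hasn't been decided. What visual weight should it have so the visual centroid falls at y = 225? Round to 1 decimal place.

Existing Σw = 9.6 (4.0 + 5.6); existing moment 4.0·155 + 5.6·488 = 3352.8.
Set Σw·y/Σw = 225: (3352.8 + 166w) = 225·(9.6 + w).
Rearranging, w·(166 − 225) = 225·9.6 − 3352.8 = -1192.8, so w ≈ -1192.8/-59 = 20.22.

w ≈ 20.2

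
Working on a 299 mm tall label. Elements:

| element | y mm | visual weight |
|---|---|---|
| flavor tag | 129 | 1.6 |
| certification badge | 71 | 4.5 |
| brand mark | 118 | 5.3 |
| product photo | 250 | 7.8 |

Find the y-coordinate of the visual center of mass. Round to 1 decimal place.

Weights sum to 1.6 + 4.5 + 5.3 + 7.8 = 19.2.
y-moment: 1.6·129 + 4.5·71 + 5.3·118 + 7.8·250 = 3101.3; centroid 3101.3/19.2 ≈ 161.53.

y ≈ 161.5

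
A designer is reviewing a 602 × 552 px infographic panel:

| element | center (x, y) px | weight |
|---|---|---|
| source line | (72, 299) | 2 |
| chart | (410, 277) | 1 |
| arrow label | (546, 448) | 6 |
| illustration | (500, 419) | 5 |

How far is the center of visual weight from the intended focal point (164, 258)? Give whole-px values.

Σw = 2 + 1 + 6 + 5 = 14.
x-moment: 2·72 + 1·410 + 6·546 + 5·500 = 6330; centroid 6330/14 ≈ 452.14.
y-moment: 2·299 + 1·277 + 6·448 + 5·419 = 5658; centroid 5658/14 ≈ 404.14.
Offset from (164, 258): Δx ≈ 288.14, Δy ≈ 146.14; distance = √(Δx² + Δy²) ≈ 323.09.

≈ 323 px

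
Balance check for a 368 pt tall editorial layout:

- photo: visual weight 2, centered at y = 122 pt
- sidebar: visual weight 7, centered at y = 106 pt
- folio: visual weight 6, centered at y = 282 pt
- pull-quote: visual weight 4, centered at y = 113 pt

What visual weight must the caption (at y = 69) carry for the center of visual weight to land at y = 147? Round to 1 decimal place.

w ≈ 4.3

Fixed elements: Σw = 2 + 7 + 6 + 4 = 19, Σw·y = 2·122 + 7·106 + 6·282 + 4·113 = 3130.
Set Σw·y/Σw = 147: (3130 + 69w) = 147·(19 + w).
Rearranging, w·(69 − 147) = 147·19 − 3130 = -337, so w ≈ -337/-78 = 4.32.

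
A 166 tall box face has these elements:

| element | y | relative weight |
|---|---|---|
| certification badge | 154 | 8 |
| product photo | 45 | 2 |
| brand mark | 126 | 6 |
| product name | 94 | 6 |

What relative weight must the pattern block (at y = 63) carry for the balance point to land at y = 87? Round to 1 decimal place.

Fixed elements: Σw = 8 + 2 + 6 + 6 = 22, Σw·y = 8·154 + 2·45 + 6·126 + 6·94 = 2642.
Set Σw·y/Σw = 87: (2642 + 63w) = 87·(22 + w).
Rearranging, w·(63 − 87) = 87·22 − 2642 = -728, so w ≈ -728/-24 = 30.33.

w ≈ 30.3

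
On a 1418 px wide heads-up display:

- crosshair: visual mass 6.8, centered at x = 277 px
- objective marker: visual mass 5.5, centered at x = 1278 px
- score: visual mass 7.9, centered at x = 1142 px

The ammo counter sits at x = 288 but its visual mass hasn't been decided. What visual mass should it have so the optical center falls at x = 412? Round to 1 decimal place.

Existing Σw = 20.2 (6.8 + 5.5 + 7.9); existing moment 6.8·277 + 5.5·1278 + 7.9·1142 = 17934.4.
Set Σw·x/Σw = 412: (17934.4 + 288w) = 412·(20.2 + w).
Solving: w = (412·20.2 − 17934.4) / (288 − 412) = -9612.0 / -124 ≈ 77.52.

w ≈ 77.5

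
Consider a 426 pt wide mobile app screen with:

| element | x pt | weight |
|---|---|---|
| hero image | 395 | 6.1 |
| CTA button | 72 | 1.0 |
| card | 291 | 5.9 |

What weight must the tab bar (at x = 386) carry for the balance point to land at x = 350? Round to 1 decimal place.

Fixed elements: Σw = 6.1 + 1.0 + 5.9 = 13.0, Σw·x = 6.1·395 + 1.0·72 + 5.9·291 = 4198.4.
For the centroid to hit 350: (4198.4 + w·386) / (13.0 + w) = 350.
Solving: w = (350·13.0 − 4198.4) / (386 − 350) = 351.6 / 36 ≈ 9.77.

w ≈ 9.8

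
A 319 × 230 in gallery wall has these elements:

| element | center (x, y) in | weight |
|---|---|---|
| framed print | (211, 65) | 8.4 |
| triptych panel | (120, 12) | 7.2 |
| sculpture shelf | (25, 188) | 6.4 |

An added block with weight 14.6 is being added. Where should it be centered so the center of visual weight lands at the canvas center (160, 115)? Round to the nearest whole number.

New total weight: (8.4 + 7.2 + 6.4) + 14.6 = 36.6.
Along x: (2796.4 + 14.6·x) / 36.6 = 160 (existing moment 8.4·211 + 7.2·120 + 6.4·25 = 2796.4) ⇒ x = (5856.0 − 2796.4) / 14.6 ≈ 209.56.
Along y: (1835.6 + 14.6·y) / 36.6 = 115 (existing moment 8.4·65 + 7.2·12 + 6.4·188 = 1835.6) ⇒ y = (4209.0 − 1835.6) / 14.6 ≈ 162.56.

(210, 163)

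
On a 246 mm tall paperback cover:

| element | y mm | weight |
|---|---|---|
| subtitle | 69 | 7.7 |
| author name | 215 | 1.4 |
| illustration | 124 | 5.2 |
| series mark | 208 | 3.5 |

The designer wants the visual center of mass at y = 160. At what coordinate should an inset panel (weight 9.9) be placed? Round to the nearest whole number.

After adding the inset panel, total weight = 7.7 + 1.4 + 5.2 + 3.5 + 9.9 = 27.7.
y: target moment 27.7×160 = 4432.0; current 7.7·69 + 1.4·215 + 5.2·124 + 3.5·208 = 2205.1; the inset panel supplies 2226.9, so y = 2226.9/9.9 ≈ 224.94.

y ≈ 225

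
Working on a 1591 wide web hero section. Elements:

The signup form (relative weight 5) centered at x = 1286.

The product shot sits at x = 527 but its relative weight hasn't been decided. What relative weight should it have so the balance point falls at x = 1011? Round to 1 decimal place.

w ≈ 2.8

The single fixed element contributes weight 5, moment 5·1286 = 6430.
For the centroid to hit 1011: (6430 + w·527) / (5 + w) = 1011.
So w = (1011·5 − 6430)/(527 − 1011) = -1375/-484 ≈ 2.84.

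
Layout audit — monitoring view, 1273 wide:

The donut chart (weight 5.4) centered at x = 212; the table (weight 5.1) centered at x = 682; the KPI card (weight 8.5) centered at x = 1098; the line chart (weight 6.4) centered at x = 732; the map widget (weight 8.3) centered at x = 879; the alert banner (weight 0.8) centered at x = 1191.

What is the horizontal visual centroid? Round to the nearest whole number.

Σw = 5.4 + 5.1 + 8.5 + 6.4 + 8.3 + 0.8 = 34.5.
Σw·x = 26889.3; x̄ = 26889.3/34.5 ≈ 779.40.

x ≈ 779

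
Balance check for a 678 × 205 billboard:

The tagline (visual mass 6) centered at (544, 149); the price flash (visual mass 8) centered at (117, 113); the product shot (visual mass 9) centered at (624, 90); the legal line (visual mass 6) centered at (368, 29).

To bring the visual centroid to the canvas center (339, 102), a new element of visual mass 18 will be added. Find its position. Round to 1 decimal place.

With the new element, Σw becomes 6 + 8 + 9 + 6 + 18 = 47.
x: target moment 47×339 = 15933; current 6·544 + 8·117 + 9·624 + 6·368 = 12024; the new element supplies 3909, so x = 3909/18 ≈ 217.17.
y: target moment 47×102 = 4794; current 6·149 + 8·113 + 9·90 + 6·29 = 2782; the new element supplies 2012, so y = 2012/18 ≈ 111.78.

(217.2, 111.8)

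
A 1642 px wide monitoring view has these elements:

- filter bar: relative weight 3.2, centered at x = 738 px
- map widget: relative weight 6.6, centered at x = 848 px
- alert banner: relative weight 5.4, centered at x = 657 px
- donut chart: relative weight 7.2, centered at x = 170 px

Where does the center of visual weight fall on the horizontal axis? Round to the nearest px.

x ≈ 568

Weights sum to 3.2 + 6.6 + 5.4 + 7.2 = 22.4.
Σw·x = 3.2·738 + 6.6·848 + 5.4·657 + 7.2·170 = 12730.2, so x̄ = 12730.2/22.4 ≈ 568.31.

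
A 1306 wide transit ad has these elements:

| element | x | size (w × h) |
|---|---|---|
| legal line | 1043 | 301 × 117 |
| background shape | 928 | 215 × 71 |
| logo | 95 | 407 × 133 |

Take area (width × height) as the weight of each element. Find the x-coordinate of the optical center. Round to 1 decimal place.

x ≈ 535.7

Areas → weights: legal line 301·117 = 35217, background shape 215·71 = 15265, logo 407·133 = 54131; Σw = 104613.
Σw·x = 35217·1043 + 15265·928 + 54131·95 = 56039696, so x̄ = 56039696/104613 ≈ 535.69.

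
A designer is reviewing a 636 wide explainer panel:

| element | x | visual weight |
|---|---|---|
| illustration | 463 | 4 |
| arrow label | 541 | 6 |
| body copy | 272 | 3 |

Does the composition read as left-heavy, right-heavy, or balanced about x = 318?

Σw = 4 + 6 + 3 = 13.
x: (4·463 + 6·541 + 3·272) / 13 = 5914 / 13 ≈ 454.92
454.9 vs midline 318 → right-heavy.

right-heavy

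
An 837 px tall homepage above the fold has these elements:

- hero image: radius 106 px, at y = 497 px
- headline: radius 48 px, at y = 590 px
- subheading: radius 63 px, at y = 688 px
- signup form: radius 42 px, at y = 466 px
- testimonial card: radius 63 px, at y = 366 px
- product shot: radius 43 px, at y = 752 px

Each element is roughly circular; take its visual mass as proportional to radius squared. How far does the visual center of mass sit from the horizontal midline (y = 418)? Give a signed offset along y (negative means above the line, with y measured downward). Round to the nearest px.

r² weights: hero image 106² = 11236, headline 48² = 2304, subheading 63² = 3969, signup form 42² = 1764, testimonial card 63² = 3969, product shot 43² = 1849. Total = 25091.
y: (11236·497 + 2304·590 + 3969·688 + 1764·466 + 3969·366 + 1849·752) / 25091 = 13339450 / 25091 ≈ 531.64
Offset from y = 418: 531.64 − 418 ≈ 113.64.

≈ 114 px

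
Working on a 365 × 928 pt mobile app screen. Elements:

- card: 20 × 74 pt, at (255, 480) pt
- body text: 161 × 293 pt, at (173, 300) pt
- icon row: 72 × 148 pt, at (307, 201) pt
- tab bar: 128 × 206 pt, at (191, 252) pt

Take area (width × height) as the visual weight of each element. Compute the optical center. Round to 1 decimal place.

(196.6, 276.0)

Areas: card 20·74 = 1480, body text 161·293 = 47173, icon row 72·148 = 10656, tab bar 128·206 = 26368. Total weight = 85677.
Σw·x = 1480·255 + 47173·173 + 10656·307 + 26368·191 = 16846009, so x̄ = 16846009/85677 ≈ 196.62.
Σw·y = 1480·480 + 47173·300 + 10656·201 + 26368·252 = 23648892, so ȳ = 23648892/85677 ≈ 276.02.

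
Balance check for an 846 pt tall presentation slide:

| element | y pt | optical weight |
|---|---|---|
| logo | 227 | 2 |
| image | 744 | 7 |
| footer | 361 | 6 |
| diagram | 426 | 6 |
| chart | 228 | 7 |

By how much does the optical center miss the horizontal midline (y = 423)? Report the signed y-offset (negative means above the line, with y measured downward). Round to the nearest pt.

≈ 5 pt

Total weight = 2 + 7 + 6 + 6 + 7 = 28.
Σw·y = 2·227 + 7·744 + 6·361 + 6·426 + 7·228 = 11980, so ȳ = 11980/28 ≈ 427.86.
Against y = 423, that's 427.86 − 423 = 4.86.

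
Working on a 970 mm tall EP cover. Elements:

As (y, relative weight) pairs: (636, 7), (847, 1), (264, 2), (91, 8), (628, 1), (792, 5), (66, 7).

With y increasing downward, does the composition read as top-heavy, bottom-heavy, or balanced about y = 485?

Σw = 7 + 1 + 2 + 8 + 1 + 5 + 7 = 31.
Σw·y = 11605; ȳ = 11605/31 ≈ 374.35.
374.4 vs midline 485 → top-heavy.

top-heavy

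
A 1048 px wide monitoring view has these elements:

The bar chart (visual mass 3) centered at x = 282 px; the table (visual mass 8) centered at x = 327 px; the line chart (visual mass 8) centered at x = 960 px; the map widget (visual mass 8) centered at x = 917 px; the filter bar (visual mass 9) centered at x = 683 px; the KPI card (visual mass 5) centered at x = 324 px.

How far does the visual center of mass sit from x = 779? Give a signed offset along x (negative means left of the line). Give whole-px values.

Σw = 3 + 8 + 8 + 8 + 9 + 5 = 41.
x: moment 26245 / weight 41 ≈ 640.12
Difference: 640.12 − 779 ≈ -138.88.

≈ -139 px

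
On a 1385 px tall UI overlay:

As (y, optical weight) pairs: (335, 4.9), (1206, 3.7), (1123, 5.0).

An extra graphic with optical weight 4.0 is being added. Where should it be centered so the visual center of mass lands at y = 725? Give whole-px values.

After adding the extra graphic, total weight = 4.9 + 3.7 + 5.0 + 4.0 = 17.6.
y: need Σw·y = 17.6·725 = 12760.0. Existing = 4.9·335 + 3.7·1206 + 5.0·1123 = 11718.7. Remainder 1041.3 / 4.0 ≈ 260.33.

y ≈ 260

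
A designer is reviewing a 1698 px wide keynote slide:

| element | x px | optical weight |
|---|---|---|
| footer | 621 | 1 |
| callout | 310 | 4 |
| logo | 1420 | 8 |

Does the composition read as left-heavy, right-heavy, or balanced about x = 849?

Weights sum to 1 + 4 + 8 = 13.
Σw·x = 1·621 + 4·310 + 8·1420 = 13221, so x̄ = 13221/13 ≈ 1017.00.
1017.0 lies right of the midline 849, so the layout is right-heavy.

right-heavy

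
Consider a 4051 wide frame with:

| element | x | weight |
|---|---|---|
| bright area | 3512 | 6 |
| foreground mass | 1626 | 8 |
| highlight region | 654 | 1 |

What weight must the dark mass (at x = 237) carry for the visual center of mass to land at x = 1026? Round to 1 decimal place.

Known weights sum to 6 + 8 + 1 = 15; their moment is 6·3512 + 8·1626 + 1·654 = 34734.
Set Σw·x/Σw = 1026: (34734 + 237w) = 1026·(15 + w).
Rearranging, w·(237 − 1026) = 1026·15 − 34734 = -19344, so w ≈ -19344/-789 = 24.52.

w ≈ 24.5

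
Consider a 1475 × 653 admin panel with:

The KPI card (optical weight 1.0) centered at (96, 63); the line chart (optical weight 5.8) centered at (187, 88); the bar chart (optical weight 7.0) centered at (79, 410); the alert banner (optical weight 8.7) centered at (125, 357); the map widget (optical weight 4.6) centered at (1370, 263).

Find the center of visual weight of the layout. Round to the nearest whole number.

Weights sum to 1.0 + 5.8 + 7.0 + 8.7 + 4.6 = 27.1.
x-moment: 1.0·96 + 5.8·187 + 7.0·79 + 8.7·125 + 4.6·1370 = 9123.1; centroid 9123.1/27.1 ≈ 336.65.
y-moment: 1.0·63 + 5.8·88 + 7.0·410 + 8.7·357 + 4.6·263 = 7759.1; centroid 7759.1/27.1 ≈ 286.31.

(337, 286)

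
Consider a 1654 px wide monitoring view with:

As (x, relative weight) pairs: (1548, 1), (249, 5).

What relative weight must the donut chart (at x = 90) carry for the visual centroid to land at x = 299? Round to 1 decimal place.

Fixed elements: Σw = 1 + 5 = 6, Σw·x = 1·1548 + 5·249 = 2793.
Balance at x = 299 requires (2793 + w·90) / (6 + w) = 299.
Solving: w = (299·6 − 2793) / (90 − 299) = -999 / -209 ≈ 4.78.

w ≈ 4.8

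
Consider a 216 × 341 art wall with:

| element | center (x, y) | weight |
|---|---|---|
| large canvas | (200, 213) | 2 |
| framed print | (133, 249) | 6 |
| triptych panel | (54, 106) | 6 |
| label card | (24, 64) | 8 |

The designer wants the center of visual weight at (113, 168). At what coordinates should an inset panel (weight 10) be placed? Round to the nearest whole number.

(190, 231)

After adding the inset panel, total weight = 2 + 6 + 6 + 8 + 10 = 32.
x: need Σw·x = 32·113 = 3616. Existing = 2·200 + 6·133 + 6·54 + 8·24 = 1714. Remainder 1902 / 10 ≈ 190.20.
y: need Σw·y = 32·168 = 5376. Existing = 2·213 + 6·249 + 6·106 + 8·64 = 3068. Remainder 2308 / 10 ≈ 230.80.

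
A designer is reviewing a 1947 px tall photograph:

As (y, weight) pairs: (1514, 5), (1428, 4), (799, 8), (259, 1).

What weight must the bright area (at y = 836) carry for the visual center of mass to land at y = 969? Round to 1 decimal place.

w ≈ 18.7

Fixed elements: Σw = 5 + 4 + 8 + 1 = 18, Σw·y = 5·1514 + 4·1428 + 8·799 + 1·259 = 19933.
Balance at y = 969 requires (19933 + w·836) / (18 + w) = 969.
Solving: w = (969·18 − 19933) / (836 − 969) = -2491 / -133 ≈ 18.73.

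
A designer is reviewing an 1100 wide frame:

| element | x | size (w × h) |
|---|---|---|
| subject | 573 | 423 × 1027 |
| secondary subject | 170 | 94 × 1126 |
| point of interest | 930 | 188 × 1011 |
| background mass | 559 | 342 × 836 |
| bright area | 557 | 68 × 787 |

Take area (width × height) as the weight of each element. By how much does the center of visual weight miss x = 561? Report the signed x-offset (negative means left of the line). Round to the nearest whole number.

≈ 31

Areas: subject 423·1027 = 434421, secondary subject 94·1126 = 105844, point of interest 188·1011 = 190068, background mass 342·836 = 285912, bright area 68·787 = 53516. Total weight = 1069761.
Σw·x = 434421·573 + 105844·170 + 190068·930 + 285912·559 + 53516·557 = 633313173, so x̄ = 633313173/1069761 ≈ 592.01.
Against x = 561, that's 592.01 − 561 = 31.01.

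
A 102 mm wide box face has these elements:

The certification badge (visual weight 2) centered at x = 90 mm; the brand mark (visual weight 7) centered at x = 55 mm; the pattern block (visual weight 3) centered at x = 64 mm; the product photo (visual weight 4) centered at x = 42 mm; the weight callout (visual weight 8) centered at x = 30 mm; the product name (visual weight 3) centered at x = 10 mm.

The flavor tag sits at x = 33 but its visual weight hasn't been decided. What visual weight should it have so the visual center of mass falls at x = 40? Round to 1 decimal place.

w ≈ 16.4

Known weights sum to 2 + 7 + 3 + 4 + 8 + 3 = 27; their moment is 2·90 + 7·55 + 3·64 + 4·42 + 8·30 + 3·10 = 1195.
Balance at x = 40 requires (1195 + w·33) / (27 + w) = 40.
Rearranging, w·(33 − 40) = 40·27 − 1195 = -115, so w ≈ -115/-7 = 16.43.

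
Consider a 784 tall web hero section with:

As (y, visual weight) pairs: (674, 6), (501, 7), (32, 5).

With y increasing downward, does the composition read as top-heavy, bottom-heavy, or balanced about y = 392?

Total weight = 6 + 7 + 5 = 18.
y: (6·674 + 7·501 + 5·32) / 18 = 7711 / 18 ≈ 428.39
Since 428.4 is below (larger y than) 392, the composition reads bottom-heavy.

bottom-heavy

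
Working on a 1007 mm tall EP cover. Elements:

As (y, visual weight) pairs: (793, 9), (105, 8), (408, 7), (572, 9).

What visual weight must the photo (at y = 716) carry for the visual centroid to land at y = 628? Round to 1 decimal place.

w ≈ 53.9

Fixed elements: Σw = 9 + 8 + 7 + 9 = 33, Σw·y = 9·793 + 8·105 + 7·408 + 9·572 = 15981.
For the centroid to hit 628: (15981 + w·716) / (33 + w) = 628.
Rearranging, w·(716 − 628) = 628·33 − 15981 = 4743, so w ≈ 4743/88 = 53.90.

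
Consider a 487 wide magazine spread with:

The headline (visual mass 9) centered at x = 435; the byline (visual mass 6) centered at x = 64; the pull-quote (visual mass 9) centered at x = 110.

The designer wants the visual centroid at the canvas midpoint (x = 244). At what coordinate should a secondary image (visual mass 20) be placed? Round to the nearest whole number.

After adding the secondary image, total weight = 9 + 6 + 9 + 20 = 44.
x: target moment 44×244 = 10736; current 9·435 + 6·64 + 9·110 = 5289; the secondary image supplies 5447, so x = 5447/20 ≈ 272.35.

x ≈ 272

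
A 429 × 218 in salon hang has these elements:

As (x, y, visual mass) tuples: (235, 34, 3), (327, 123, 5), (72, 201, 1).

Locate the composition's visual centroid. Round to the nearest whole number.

(268, 102)

Σw = 3 + 5 + 1 = 9.
x-moment: 3·235 + 5·327 + 1·72 = 2412; centroid 2412/9 ≈ 268.00.
y-moment: 3·34 + 5·123 + 1·201 = 918; centroid 918/9 ≈ 102.00.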